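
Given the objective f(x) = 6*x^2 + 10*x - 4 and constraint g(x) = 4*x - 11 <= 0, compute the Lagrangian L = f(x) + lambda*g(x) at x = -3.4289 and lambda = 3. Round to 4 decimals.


Step 1: Evaluate f(x).
f(-3.4289) = 6*(-3.4289)^2 + 10*(-3.4289) - 4 = 32.2551
Step 2: Evaluate g(x).
g(-3.4289) = 4*-3.4289 - 11 = -24.7156
Step 3: Compute Lagrangian.
L = 32.2551 + 3*-24.7156 = -41.8917


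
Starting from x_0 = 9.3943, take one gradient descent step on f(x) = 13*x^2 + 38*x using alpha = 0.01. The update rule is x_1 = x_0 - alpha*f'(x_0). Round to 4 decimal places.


We compute the gradient at x_0 and apply the update.
f'(x) = 26*x + 38
f'(9.3943) = 26*9.3943 + 38 = 282.2518
x_1 = 9.3943 - 0.01*282.2518 = 6.5718


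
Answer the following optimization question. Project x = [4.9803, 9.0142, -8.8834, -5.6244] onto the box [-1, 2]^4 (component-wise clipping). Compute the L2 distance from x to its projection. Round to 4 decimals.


Project each component onto [-1, 2].
clip(4.9803) = 2.0, clip(9.0142) = 2.0, clip(-8.8834) = -1.0, clip(-5.6244) = -1.0
Projection = [2.0, 2.0, -1.0, -1.0]
Squared diffs: [8.8822, 49.199, 62.148, 21.3851]
Distance = sqrt(141.6143) = 11.9002


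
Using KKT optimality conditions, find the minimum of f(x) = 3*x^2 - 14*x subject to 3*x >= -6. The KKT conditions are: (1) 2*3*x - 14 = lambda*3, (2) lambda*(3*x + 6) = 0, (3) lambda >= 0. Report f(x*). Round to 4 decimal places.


Step 1: Try lambda = 0 (constraint inactive).
Stationarity: 2*3*x - 14 = 0
x* = 14/(2*3) = 7/3 = 2.3333 (rounded; the exact value 7/3 is used below)
Check constraint: 3*2.3333 = 6.9999 >= -6 -- satisfied.
Step 2: Compute optimal value.
f(x*) = 3*(7/3)^2 - 14*(7/3) = -16.3333


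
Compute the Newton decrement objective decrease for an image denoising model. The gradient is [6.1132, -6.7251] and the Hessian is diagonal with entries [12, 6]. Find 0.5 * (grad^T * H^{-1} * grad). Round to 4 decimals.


Step 1: H is diagonal, so H^(-1) * g = [0.5094, -1.1209].
Step 2: g^T H^(-1) g = sum_i g_i^2 / H_ii
  = (6.1132)^2/12 + (-6.7251)^2/6
  = 3.1143 + 7.5378 = 10.6521
Step 3: Objective decrease = 0.5 * g^T H^(-1) g = 5.326


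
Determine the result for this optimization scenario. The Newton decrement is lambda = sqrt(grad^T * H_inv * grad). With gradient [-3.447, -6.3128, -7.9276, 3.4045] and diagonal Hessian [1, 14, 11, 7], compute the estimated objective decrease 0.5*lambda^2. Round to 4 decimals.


Step 1: H is diagonal, so H^(-1) * g = [-3.447, -0.4509, -0.7207, 0.4864].
Step 2: g^T H^(-1) g = sum_i g_i^2 / H_ii
  = (-3.447)^2/1 + (-6.3128)^2/14 + (-7.9276)^2/11 + (3.4045)^2/7
  = 11.8818 + 2.8465 + 5.7133 + 1.6558 = 22.0975
Step 3: Objective decrease = 0.5 * g^T H^(-1) g = 11.0487


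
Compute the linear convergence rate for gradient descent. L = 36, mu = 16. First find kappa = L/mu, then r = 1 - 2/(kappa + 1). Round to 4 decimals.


Step 1: Compute the condition number.
kappa = L/mu = 36/16 = 2.25
Step 2: Compute the convergence rate.
r = 1 - 2/(kappa + 1) = 1 - 2*mu/(L + mu) = (L - mu)/(L + mu) = 20/52 = 0.3846


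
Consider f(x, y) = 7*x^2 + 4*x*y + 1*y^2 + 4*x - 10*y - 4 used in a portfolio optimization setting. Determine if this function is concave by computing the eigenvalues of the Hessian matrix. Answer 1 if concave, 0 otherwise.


The Hessian of f(x,y) = 7*x^2 + 4*x*y + 1*y^2 + 4*x - 10*y - 4 is:
H = [[14, 4], [4, 2]]
Trace = 14 + 2 = 16
Determinant = 14*2 - (4)^2 = 12
Discriminant = (16)^2 - 4*12 = 208.0
Eigenvalues: lambda_1 = 0.7889, lambda_2 = 15.2111
The function is not concave.

0


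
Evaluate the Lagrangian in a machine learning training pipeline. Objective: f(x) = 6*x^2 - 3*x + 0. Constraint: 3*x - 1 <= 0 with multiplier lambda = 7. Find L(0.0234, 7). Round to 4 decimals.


Step 1: Evaluate f(x).
f(0.0234) = 6*0.0234^2 - 3*0.0234 + 0 = -0.0669
Step 2: Evaluate g(x).
g(0.0234) = 3*0.0234 - 1 = -0.9298
Step 3: Compute Lagrangian.
L = -0.0669 + 7*-0.9298 = -6.5755


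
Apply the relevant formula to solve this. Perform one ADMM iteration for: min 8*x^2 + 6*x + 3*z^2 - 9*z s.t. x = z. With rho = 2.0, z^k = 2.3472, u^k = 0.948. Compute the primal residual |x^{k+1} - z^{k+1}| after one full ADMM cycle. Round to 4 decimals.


ADMM iteration with rho = 2.0, z^k = 2.3472, u^k = 0.948
Step 1: x-update.
Minimize 8*x^2 + 6*x + (2.0/2)*(x - 2.3472 + 0.948)^2
FOC: (2*8 + 2.0)*x = -6 + 2.0*(2.3472 - 0.948)
x^{k+1} = -0.1779
Step 2: z-update.
Minimize 3*z^2 - 9*z + (2.0/2)*(-0.1779 - z + 0.948)^2
FOC: (2*3 + 2.0)*z = 9 + 2.0*(-0.1779 + 0.948)
z^{k+1} = 1.3175
Step 3: u-update.
u^{k+1} = 0.948 - 0.1779 - 1.3175 = -0.5474
Step 4: Primal residual = |-0.1779 - 1.3175| = 1.4954


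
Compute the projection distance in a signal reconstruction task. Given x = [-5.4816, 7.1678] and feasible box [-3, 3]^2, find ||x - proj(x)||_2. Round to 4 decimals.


Project each component onto [-3, 3].
clip(-5.4816) = -3.0, clip(7.1678) = 3.0
Projection = [-3.0, 3.0]
Squared diffs: [6.1583, 17.3706]
Distance = sqrt(23.5289) = 4.8507


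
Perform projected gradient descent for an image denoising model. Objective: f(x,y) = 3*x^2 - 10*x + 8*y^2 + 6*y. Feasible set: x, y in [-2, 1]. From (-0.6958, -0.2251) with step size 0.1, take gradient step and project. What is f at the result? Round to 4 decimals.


Step 1: Compute gradient at (-0.6958, -0.2251).
grad_x = 2*3*-0.6958 - 10 = -14.1748
grad_y = 2*8*-0.2251 + 6 = 2.3984
Step 2: Gradient step.
x_raw = -0.6958 - 0.1*-14.1748 = 0.7217
y_raw = -0.2251 - 0.1*2.3984 = -0.4649
Step 3: Project onto [-2, 1].
x_proj = clip(0.7217) = 0.7217
y_proj = clip(-0.4649) = -0.4649
Step 4: Evaluate f.
f(0.7217, -0.4649) = -6.7146


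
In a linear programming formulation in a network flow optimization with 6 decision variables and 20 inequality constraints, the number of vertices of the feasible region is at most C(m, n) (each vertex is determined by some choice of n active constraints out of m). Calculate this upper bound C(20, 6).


Each vertex corresponds to some choice of n active constraints out of m, so the number of vertices is at most C(m, n) = m! / (n!(m-n)!).
m = 20, n = 6
Numerator: 20 * 19 * 18 * 17 * 16 * 15
Denominator: 6! = 720
C(20, 6) = 38760


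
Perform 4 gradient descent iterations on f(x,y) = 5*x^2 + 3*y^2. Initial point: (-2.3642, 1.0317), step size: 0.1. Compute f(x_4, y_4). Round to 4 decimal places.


Gradient descent on f(x,y) = 5*x^2 + 3*y^2.
Starting point: (-2.3642, 1.0317), alpha = 0.1
Step 1: grad_x = 2*5*-2.3642 = -23.642, grad_y = 2*3*1.0317 = 6.1902
  x_1 = -2.3642 - 0.1*-23.642 = 0.0
  y_1 = 1.0317 - 0.1*6.1902 = 0.4127
Step 2: grad_x = 2*5*0.0 = 0.0, grad_y = 2*3*0.4127 = 2.4761
  x_2 = 0.0 - 0.1*0.0 = 0.0
  y_2 = 0.4127 - 0.1*2.4761 = 0.1651
Step 3: grad_x = 2*5*0.0 = 0.0, grad_y = 2*3*0.1651 = 0.9904
  x_3 = 0.0 - 0.1*0.0 = 0.0
  y_3 = 0.1651 - 0.1*0.9904 = 0.066
Step 4: grad_x = 2*5*0.0 = 0.0, grad_y = 2*3*0.066 = 0.3962
  x_4 = 0.0 - 0.1*0.0 = 0.0
  y_4 = 0.066 - 0.1*0.3962 = 0.0264
f(0.0, 0.0264) = 5*0.0^2 + 3*0.0264^2 = 0.0021


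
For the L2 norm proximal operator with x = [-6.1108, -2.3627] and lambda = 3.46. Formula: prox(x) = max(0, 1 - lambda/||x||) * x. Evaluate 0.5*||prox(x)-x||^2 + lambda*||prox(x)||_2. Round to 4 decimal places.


Step 1: Compute ||x||.
||x|| = 6.5517
Step 2: Compute scaling factor.
scale = max(0, 1 - 3.46/6.5517) = 0.4719
Step 3: prox(x) = [-2.8836, -1.1149]
||prox(x)|| = 3.0917
Step 4: Proximal objective.
0.5*||prox-x||^2 = 5.9858
lambda*||prox|| = 10.6973
Total = 16.6829


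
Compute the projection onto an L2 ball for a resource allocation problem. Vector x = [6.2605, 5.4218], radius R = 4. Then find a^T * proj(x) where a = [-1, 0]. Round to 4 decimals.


Step 1: Compute ||x|| (intermediates to 6 decimals).
||x|| = sqrt(6.2605^2 + 5.4218^2) = 8.281894
Step 2: Project.
Since ||x|| > R, scale = R/||x|| = 4/8.281894 = 0.482981, proj(x) = scale * x
proj(x) = [3.023703, 2.618626]
Step 3: Dot product.
a^T * proj(x) = -1*3.023703 + 0*2.618626 = -3.0237


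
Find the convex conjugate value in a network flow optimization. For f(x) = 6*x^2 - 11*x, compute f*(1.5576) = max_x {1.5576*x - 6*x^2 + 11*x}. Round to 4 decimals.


f*(y) = sup_x {y*x - a*x^2 - b*x} = sup_x {(y-b)*x - a*x^2}
FOC: (y - b) - 2a*x = 0 => x* = (y - b)/(2a)
x* = (1.5576 + 11)/(2*6) = 1.0465
f*(1.5576) = (y-b)^2/(4a) = (1.5576 + 11)^2/(4*6)
= 157.6933/24 = 6.5706


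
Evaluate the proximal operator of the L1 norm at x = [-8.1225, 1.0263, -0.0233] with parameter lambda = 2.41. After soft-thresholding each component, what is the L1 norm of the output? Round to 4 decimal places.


Soft-thresholding with lambda = 2.41:
prox(-8.1225) = sign(-8.1225)*max(|-8.1225| - 2.41, 0) = -5.7125
prox(1.0263) = sign(1.0263)*max(|1.0263| - 2.41, 0) = 0.0
prox(-0.0233) = sign(-0.0233)*max(|-0.0233| - 2.41, 0) = 0.0
prox(x) = [-5.7125, 0.0, 0.0]
||prox(x)||_1 = 5.7125 + 0.0 + 0.0 = 5.7125


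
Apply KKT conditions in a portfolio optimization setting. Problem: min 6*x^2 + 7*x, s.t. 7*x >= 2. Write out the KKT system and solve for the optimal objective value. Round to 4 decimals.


Step 1: Try lambda = 0 (constraint inactive).
x_unc = -7/(2*6) = -0.5833
Check: 7*-0.5833 = -4.0831 < 2 -- violated!
Step 2: Constraint must be active: 7*x = 2
x* = 2/7 = 0.2857 (rounded; the exact value 2/7 is used below)
lambda = (2*6*(2/7) + 7)/7 = 1.4898
Step 3: Compute optimal value.
f(x*) = 6*(2/7)^2 + 7*(2/7) = 2.4898


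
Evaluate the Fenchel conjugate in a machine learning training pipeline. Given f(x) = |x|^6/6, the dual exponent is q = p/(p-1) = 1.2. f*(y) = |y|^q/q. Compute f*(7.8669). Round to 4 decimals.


The conjugate exponent q satisfies 1/p + 1/q = 1.
p = 6, so q = 6/(6 - 1) = 1.2
|y|^q = 7.8669^1.2 = 11.884
f*(7.8669) = 11.884 / 1.2 = 9.9034


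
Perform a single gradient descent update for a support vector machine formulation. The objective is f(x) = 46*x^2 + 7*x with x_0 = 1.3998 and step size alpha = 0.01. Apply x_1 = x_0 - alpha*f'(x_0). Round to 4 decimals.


We compute the gradient at x_0 and apply the update.
f'(x) = 92*x + 7
f'(1.3998) = 92*1.3998 + 7 = 135.7816
x_1 = 1.3998 - 0.01*135.7816 = 0.042


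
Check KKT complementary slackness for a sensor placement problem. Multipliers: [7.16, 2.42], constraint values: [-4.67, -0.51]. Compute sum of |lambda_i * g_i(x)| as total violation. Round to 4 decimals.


KKT complementary slackness check:
lambda_1 * g_1 = 7.16 * -4.67 = -33.4372
lambda_2 * g_2 = 2.42 * -0.51 = -1.2342
Total violation = 33.4372 + 1.2342 = 34.6714


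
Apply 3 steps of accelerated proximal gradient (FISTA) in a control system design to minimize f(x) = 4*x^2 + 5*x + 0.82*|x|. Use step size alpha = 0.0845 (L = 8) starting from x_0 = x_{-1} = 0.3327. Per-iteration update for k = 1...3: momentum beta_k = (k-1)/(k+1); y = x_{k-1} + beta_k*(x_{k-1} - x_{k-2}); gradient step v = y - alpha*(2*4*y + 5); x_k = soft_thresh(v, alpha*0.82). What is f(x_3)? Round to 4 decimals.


FISTA on f(x) = 4*x^2 + 5*x + 0.82*|x|
L = 8, alpha = 0.0845
Iteration 1: beta = 0.0, y = 0.3327 + 0.0*(0.3327 - 0.3327) = 0.3327
  grad(y) = 7.6616, v = y - alpha*grad = -0.3147
  prox(v) = soft_thresh(-0.3147, 0.0693) = -0.2454
Iteration 2: beta = 0.3333, y = -0.2454 + 0.3333*(-0.2454 - 0.3327) = -0.4381
  grad(y) = 1.495, v = y - alpha*grad = -0.5645
  prox(v) = soft_thresh(-0.5645, 0.0693) = -0.4952
Iteration 3: beta = 0.5, y = -0.4952 + 0.5*(-0.4952 + 0.2454) = -0.62
  grad(y) = 0.0397, v = y - alpha*grad = -0.6234
  prox(v) = soft_thresh(-0.6234, 0.0693) = -0.5541
f(x_3) = 4*(-0.5541)^2 + 5*(-0.5541) + 0.82*|-0.5541| = -1.088


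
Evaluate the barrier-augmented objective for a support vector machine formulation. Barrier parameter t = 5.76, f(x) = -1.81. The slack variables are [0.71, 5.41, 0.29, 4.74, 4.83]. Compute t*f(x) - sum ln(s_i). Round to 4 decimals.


Step 1: Compute log-barrier.
ln values: [-0.3425, 1.6882, -1.2379, 1.556, 1.5748]
phi = -(-0.3425 + 1.6882 - 1.2379 + 1.556 + 1.5748) = -3.2388
Step 2: Compute augmented objective.
t*f(x) = 5.76*-1.81 = -10.4256
Total = -10.4256 - 3.2388 = -13.6644


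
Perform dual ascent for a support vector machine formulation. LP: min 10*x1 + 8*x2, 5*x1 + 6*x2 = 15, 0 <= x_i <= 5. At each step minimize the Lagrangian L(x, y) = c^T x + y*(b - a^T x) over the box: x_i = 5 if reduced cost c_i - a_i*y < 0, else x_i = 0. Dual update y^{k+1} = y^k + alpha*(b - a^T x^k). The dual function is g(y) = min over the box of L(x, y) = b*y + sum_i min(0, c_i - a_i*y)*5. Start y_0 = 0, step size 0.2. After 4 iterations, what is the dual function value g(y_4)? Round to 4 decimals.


Dual ascent for LP: min 10*x1 + 8*x2, 5*x1 + 6*x2 = 15, 0 <= x_i <= 5
Step 1: y^k = 0.0, reduced costs: (10.0, 8.0)
  x^k = (0.0, 0.0), subgradient = b - a^T x = 15.0
  y^{k+1} = 0.0 + 0.2*15.0 = 3.0
Step 2: y^k = 3.0, reduced costs: (-5.0, -10.0)
  x^k = (5.0, 5.0), subgradient = b - a^T x = -40.0
  y^{k+1} = 3.0 + 0.2*-40.0 = -5.0
Step 3: y^k = -5.0, reduced costs: (35.0, 38.0)
  x^k = (0.0, 0.0), subgradient = b - a^T x = 15.0
  y^{k+1} = -5.0 + 0.2*15.0 = -2.0
Step 4: y^k = -2.0, reduced costs: (20.0, 20.0)
  x^k = (0.0, 0.0), subgradient = b - a^T x = 15.0
  y^{k+1} = -2.0 + 0.2*15.0 = 1.0
Dual objective at y_4 = 1.0: reduced costs (5.0, 2.0), box minimizer x = (0.0, 0.0)
g(y_4) = b*y + (c1 - a1*y)*x1 + (c2 - a2*y)*x2 = 15*1.0 + 5.0*0.0 + 2.0*0.0 = 15.0 + 0.0 + 0.0 = 15.0


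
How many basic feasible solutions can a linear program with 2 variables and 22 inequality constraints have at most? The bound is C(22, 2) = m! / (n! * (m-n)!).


Each vertex corresponds to some choice of n active constraints out of m, so the number of vertices is at most C(m, n) = m! / (n!(m-n)!).
m = 22, n = 2
Numerator: 22 * 21
Denominator: 2! = 2
C(22, 2) = 231


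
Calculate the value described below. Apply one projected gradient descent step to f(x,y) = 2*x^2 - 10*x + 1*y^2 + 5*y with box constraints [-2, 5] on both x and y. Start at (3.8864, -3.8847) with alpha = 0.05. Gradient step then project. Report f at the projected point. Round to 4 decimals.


Step 1: Compute gradient at (3.8864, -3.8847).
grad_x = 2*2*3.8864 - 10 = 5.5456
grad_y = 2*1*-3.8847 + 5 = -2.7694
Step 2: Gradient step.
x_raw = 3.8864 - 0.05*5.5456 = 3.6091
y_raw = -3.8847 - 0.05*-2.7694 = -3.7462
Step 3: Project onto [-2, 5].
x_proj = clip(3.6091) = 3.6091
y_proj = clip(-3.7462) = -2.0
Step 4: Evaluate f.
f(3.6091, -2.0) = -16.0397


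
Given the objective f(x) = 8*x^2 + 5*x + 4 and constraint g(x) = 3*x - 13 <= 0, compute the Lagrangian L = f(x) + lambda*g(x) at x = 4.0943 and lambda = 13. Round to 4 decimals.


Step 1: Evaluate f(x).
f(4.0943) = 8*4.0943^2 + 5*4.0943 + 4 = 158.5778
Step 2: Evaluate g(x).
g(4.0943) = 3*4.0943 - 13 = -0.7171
Step 3: Compute Lagrangian.
L = 158.5778 + 13*-0.7171 = 149.2555


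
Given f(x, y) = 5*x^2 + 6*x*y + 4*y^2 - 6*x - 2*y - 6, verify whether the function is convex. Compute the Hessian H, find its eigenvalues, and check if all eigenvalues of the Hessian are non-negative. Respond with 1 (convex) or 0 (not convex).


The Hessian of f(x,y) = 5*x^2 + 6*x*y + 4*y^2 - 6*x - 2*y - 6 is:
H = [[10, 6], [6, 8]]
Trace = 10 + 8 = 18
Determinant = 10*8 - (6)^2 = 44
Discriminant = (18)^2 - 4*44 = 148.0
Eigenvalues: lambda_1 = 2.9172, lambda_2 = 15.0828
The function is convex.

1


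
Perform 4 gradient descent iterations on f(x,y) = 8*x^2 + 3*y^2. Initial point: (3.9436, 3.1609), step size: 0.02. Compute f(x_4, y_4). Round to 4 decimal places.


Gradient descent on f(x,y) = 8*x^2 + 3*y^2.
Starting point: (3.9436, 3.1609), alpha = 0.02
Step 1: grad_x = 2*8*3.9436 = 63.0976, grad_y = 2*3*3.1609 = 18.9654
  x_1 = 3.9436 - 0.02*63.0976 = 2.6816
  y_1 = 3.1609 - 0.02*18.9654 = 2.7816
Step 2: grad_x = 2*8*2.6816 = 42.9064, grad_y = 2*3*2.7816 = 16.6896
  x_2 = 2.6816 - 0.02*42.9064 = 1.8235
  y_2 = 2.7816 - 0.02*16.6896 = 2.4478
Step 3: grad_x = 2*8*1.8235 = 29.1763, grad_y = 2*3*2.4478 = 14.6868
  x_3 = 1.8235 - 0.02*29.1763 = 1.24
  y_3 = 2.4478 - 0.02*14.6868 = 2.1541
Step 4: grad_x = 2*8*1.24 = 19.8399, grad_y = 2*3*2.1541 = 12.9244
  x_4 = 1.24 - 0.02*19.8399 = 0.8432
  y_4 = 2.1541 - 0.02*12.9244 = 1.8956
f(0.8432, 1.8956) = 8*0.8432^2 + 3*1.8956^2 = 16.4675


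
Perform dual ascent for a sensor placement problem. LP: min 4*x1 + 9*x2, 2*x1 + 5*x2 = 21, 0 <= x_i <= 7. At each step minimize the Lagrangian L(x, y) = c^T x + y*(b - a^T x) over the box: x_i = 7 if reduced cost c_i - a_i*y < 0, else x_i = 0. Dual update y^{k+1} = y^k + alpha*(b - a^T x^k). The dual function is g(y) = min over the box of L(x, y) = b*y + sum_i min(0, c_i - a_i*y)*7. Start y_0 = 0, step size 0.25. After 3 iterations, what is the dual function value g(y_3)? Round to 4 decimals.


Dual ascent for LP: min 4*x1 + 9*x2, 2*x1 + 5*x2 = 21, 0 <= x_i <= 7
Step 1: y^k = 0.0, reduced costs: (4.0, 9.0)
  x^k = (0.0, 0.0), subgradient = b - a^T x = 21.0
  y^{k+1} = 0.0 + 0.25*21.0 = 5.25
Step 2: y^k = 5.25, reduced costs: (-6.5, -17.25)
  x^k = (7.0, 7.0), subgradient = b - a^T x = -28.0
  y^{k+1} = 5.25 + 0.25*-28.0 = -1.75
Step 3: y^k = -1.75, reduced costs: (7.5, 17.75)
  x^k = (0.0, 0.0), subgradient = b - a^T x = 21.0
  y^{k+1} = -1.75 + 0.25*21.0 = 3.5
Dual objective at y_3 = 3.5: reduced costs (-3.0, -8.5), box minimizer x = (7.0, 7.0)
g(y_3) = b*y + (c1 - a1*y)*x1 + (c2 - a2*y)*x2 = 21*3.5 + (-3.0)*7.0 + (-8.5)*7.0 = 73.5 - 21.0 - 59.5 = -7.0


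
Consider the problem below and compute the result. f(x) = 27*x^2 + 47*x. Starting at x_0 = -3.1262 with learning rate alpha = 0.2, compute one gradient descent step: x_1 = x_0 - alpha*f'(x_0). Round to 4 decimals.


We compute the gradient at x_0 and apply the update.
f'(x) = 54*x + 47
f'(-3.1262) = 54*-3.1262 + 47 = -121.8148
x_1 = -3.1262 - 0.2*-121.8148 = 21.2368


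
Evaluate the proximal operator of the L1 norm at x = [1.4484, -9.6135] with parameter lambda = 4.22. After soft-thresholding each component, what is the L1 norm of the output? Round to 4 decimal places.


Soft-thresholding with lambda = 4.22:
prox(1.4484) = sign(1.4484)*max(|1.4484| - 4.22, 0) = 0.0
prox(-9.6135) = sign(-9.6135)*max(|-9.6135| - 4.22, 0) = -5.3935
prox(x) = [0.0, -5.3935]
||prox(x)||_1 = 0.0 + 5.3935 = 5.3935


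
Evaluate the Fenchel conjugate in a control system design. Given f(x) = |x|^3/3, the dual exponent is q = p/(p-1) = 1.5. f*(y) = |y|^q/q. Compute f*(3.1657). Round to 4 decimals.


The conjugate exponent q satisfies 1/p + 1/q = 1.
p = 3, so q = 3/(3 - 1) = 1.5
|y|^q = 3.1657^1.5 = 5.6325
f*(3.1657) = 5.6325 / 1.5 = 3.755


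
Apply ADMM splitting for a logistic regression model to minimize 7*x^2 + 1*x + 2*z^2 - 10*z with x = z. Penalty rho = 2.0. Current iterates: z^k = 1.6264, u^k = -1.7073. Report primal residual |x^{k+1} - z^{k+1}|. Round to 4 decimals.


ADMM iteration with rho = 2.0, z^k = 1.6264, u^k = -1.7073
Step 1: x-update.
Minimize 7*x^2 + 1*x + (2.0/2)*(x - 1.6264 - 1.7073)^2
FOC: (2*7 + 2.0)*x = -1 + 2.0*(1.6264 + 1.7073)
x^{k+1} = 0.3542
Step 2: z-update.
Minimize 2*z^2 - 10*z + (2.0/2)*(0.3542 - z - 1.7073)^2
FOC: (2*2 + 2.0)*z = 10 + 2.0*(0.3542 - 1.7073)
z^{k+1} = 1.2156
Step 3: u-update.
u^{k+1} = -1.7073 + 0.3542 - 1.2156 = -2.5687
Step 4: Primal residual = |0.3542 - 1.2156| = 0.8614


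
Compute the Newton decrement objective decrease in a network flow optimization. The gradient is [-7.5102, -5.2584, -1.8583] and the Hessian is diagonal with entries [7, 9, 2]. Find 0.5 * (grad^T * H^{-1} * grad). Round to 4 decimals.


Step 1: H is diagonal, so H^(-1) * g = [-1.0729, -0.5843, -0.9292].
Step 2: g^T H^(-1) g = sum_i g_i^2 / H_ii
  = (-7.5102)^2/7 + (-5.2584)^2/9 + (-1.8583)^2/2
  = 8.0576 + 3.0723 + 1.7266 = 12.8565
Step 3: Objective decrease = 0.5 * g^T H^(-1) g = 6.4283


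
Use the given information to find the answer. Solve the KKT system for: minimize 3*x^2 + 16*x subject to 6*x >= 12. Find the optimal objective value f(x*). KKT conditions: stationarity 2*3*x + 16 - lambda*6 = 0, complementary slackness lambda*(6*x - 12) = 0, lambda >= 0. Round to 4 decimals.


Step 1: Try lambda = 0 (constraint inactive).
x_unc = -16/(2*3) = -2.6667
Check: 6*-2.6667 = -16.0002 < 12 -- violated!
Step 2: Constraint must be active: 6*x = 12
x* = 12/6 = 2.0
lambda = (2*3*2.0 + 16)/6 = 4.6667
Step 3: Compute optimal value.
f(x*) = 3*2.0^2 + 16*2.0 = 44.0


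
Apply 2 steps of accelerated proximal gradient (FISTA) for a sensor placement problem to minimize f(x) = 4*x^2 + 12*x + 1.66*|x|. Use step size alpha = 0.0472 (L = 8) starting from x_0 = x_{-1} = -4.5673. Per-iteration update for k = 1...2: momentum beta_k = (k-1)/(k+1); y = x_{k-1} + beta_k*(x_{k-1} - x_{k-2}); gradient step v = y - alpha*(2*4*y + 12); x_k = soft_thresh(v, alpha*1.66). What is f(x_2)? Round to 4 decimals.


FISTA on f(x) = 4*x^2 + 12*x + 1.66*|x|
L = 8, alpha = 0.0472
Iteration 1: beta = 0.0, y = -4.5673 + 0.0*(-4.5673 + 4.5673) = -4.5673
  grad(y) = -24.5384, v = y - alpha*grad = -3.4091
  prox(v) = soft_thresh(-3.4091, 0.0784) = -3.3307
Iteration 2: beta = 0.3333, y = -3.3307 + 0.3333*(-3.3307 + 4.5673) = -2.9185
  grad(y) = -11.3484, v = y - alpha*grad = -2.3829
  prox(v) = soft_thresh(-2.3829, 0.0784) = -2.3046
f(x_2) = 4*(-2.3046)^2 + 12*(-2.3046) + 1.66*|-2.3046| = -2.5852


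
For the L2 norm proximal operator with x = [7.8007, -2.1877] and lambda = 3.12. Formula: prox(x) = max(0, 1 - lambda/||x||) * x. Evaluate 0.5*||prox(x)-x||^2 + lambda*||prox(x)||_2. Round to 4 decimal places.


Step 1: Compute ||x||.
||x|| = 8.1017
Step 2: Compute scaling factor.
scale = max(0, 1 - 3.12/8.1017) = 0.6149
Step 3: prox(x) = [4.7966, -1.3452]
||prox(x)|| = 4.9817
Step 4: Proximal objective.
0.5*||prox-x||^2 = 4.8672
lambda*||prox|| = 15.5429
Total = 20.41


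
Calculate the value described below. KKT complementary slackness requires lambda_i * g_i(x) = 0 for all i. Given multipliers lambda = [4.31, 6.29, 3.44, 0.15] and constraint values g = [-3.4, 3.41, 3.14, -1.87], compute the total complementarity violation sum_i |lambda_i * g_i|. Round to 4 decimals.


KKT complementary slackness check:
lambda_1 * g_1 = 4.31 * -3.4 = -14.654
lambda_2 * g_2 = 6.29 * 3.41 = 21.4489
lambda_3 * g_3 = 3.44 * 3.14 = 10.8016
lambda_4 * g_4 = 0.15 * -1.87 = -0.2805
Total violation = 14.654 + 21.4489 + 10.8016 + 0.2805 = 47.185


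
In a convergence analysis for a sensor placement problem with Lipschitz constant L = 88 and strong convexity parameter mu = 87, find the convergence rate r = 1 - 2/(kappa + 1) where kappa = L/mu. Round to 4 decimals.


Step 1: Compute the condition number.
kappa = L/mu = 88/87 = 1.0115
Step 2: Compute the convergence rate.
r = 1 - 2/(kappa + 1) = 1 - 2*mu/(L + mu) = (L - mu)/(L + mu) = 1/175 = 0.0057


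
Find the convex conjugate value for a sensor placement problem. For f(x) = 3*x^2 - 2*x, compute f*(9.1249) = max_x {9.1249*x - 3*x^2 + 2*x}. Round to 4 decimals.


f*(y) = sup_x {y*x - a*x^2 - b*x} = sup_x {(y-b)*x - a*x^2}
FOC: (y - b) - 2a*x = 0 => x* = (y - b)/(2a)
x* = (9.1249 + 2)/(2*3) = 1.8542
f*(9.1249) = (y-b)^2/(4a) = (9.1249 + 2)^2/(4*3)
= 123.7634/12 = 10.3136


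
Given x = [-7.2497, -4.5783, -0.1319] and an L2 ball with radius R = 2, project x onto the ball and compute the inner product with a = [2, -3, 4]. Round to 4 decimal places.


Step 1: Compute ||x|| (intermediates to 6 decimals).
||x|| = sqrt((-7.2497)^2 + (-4.5783)^2 + (-0.1319)^2) = 8.575335
Step 2: Project.
Since ||x|| > R, scale = R/||x|| = 2/8.575335 = 0.233227, proj(x) = scale * x
proj(x) = [-1.690826, -1.067783, -0.030763]
Step 3: Dot product.
a^T * proj(x) = 2*(-1.690826) - 3*(-1.067783) + 4*(-0.030763) = -0.3014


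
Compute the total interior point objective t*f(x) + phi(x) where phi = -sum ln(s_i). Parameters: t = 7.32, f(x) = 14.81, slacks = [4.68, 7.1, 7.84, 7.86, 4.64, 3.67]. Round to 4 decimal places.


Step 1: Compute log-barrier.
ln values: [1.5433, 1.9601, 2.0592, 2.0618, 1.5347, 1.3002]
phi = -(1.5433 + 1.9601 + 2.0592 + 2.0618 + 1.5347 + 1.3002) = -10.4593
Step 2: Compute augmented objective.
t*f(x) = 7.32*14.81 = 108.4092
Total = 108.4092 - 10.4593 = 97.9499


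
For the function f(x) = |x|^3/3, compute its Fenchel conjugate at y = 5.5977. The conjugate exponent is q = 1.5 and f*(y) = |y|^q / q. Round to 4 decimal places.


The conjugate exponent q satisfies 1/p + 1/q = 1.
p = 3, so q = 3/(3 - 1) = 1.5
|y|^q = 5.5977^1.5 = 13.2439
f*(5.5977) = 13.2439 / 1.5 = 8.8292


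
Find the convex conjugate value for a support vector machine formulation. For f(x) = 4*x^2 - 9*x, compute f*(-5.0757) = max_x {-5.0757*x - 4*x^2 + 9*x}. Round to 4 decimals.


f*(y) = sup_x {y*x - a*x^2 - b*x} = sup_x {(y-b)*x - a*x^2}
FOC: (y - b) - 2a*x = 0 => x* = (y - b)/(2a)
x* = (-5.0757 + 9)/(2*4) = 0.4905
f*(-5.0757) = (y-b)^2/(4a) = (-5.0757 + 9)^2/(4*4)
= 15.4001/16 = 0.9625


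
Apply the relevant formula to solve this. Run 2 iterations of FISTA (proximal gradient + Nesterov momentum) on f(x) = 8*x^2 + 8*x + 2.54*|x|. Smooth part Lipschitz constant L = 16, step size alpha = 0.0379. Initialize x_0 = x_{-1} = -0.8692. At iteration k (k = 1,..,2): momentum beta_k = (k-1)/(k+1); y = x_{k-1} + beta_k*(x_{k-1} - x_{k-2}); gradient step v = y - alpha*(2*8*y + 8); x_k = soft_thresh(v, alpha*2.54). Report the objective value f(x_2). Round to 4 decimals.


FISTA on f(x) = 8*x^2 + 8*x + 2.54*|x|
L = 16, alpha = 0.0379
Iteration 1: beta = 0.0, y = -0.8692 + 0.0*(-0.8692 + 0.8692) = -0.8692
  grad(y) = -5.9072, v = y - alpha*grad = -0.6453
  prox(v) = soft_thresh(-0.6453, 0.0963) = -0.5491
Iteration 2: beta = 0.3333, y = -0.5491 + 0.3333*(-0.5491 + 0.8692) = -0.4423
  grad(y) = 0.9226, v = y - alpha*grad = -0.4773
  prox(v) = soft_thresh(-0.4773, 0.0963) = -0.381
f(x_2) = 8*(-0.381)^2 + 8*(-0.381) + 2.54*|-0.381| = -0.9189


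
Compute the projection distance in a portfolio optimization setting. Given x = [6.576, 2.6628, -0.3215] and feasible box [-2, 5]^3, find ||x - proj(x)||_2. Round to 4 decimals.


Project each component onto [-2, 5].
clip(6.576) = 5.0, clip(2.6628) = 2.6628, clip(-0.3215) = -0.3215
Projection = [5.0, 2.6628, -0.3215]
Squared diffs: [2.4838, 0.0, 0.0]
Distance = sqrt(2.4838) = 1.576


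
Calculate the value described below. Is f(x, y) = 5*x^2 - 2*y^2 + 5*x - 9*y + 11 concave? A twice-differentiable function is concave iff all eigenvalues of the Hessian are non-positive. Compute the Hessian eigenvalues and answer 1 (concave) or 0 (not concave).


The Hessian of f(x,y) = 5*x^2 - 2*y^2 + 5*x - 9*y + 11 is:
H = [[10, 0], [0, -4]]
Trace = 10 - 4 = 6
Determinant = 10*-4 - (0)^2 = -40
Discriminant = (6)^2 - 4*-40 = 196.0
Eigenvalues: lambda_1 = -4.0, lambda_2 = 10.0
The function is not concave.

0


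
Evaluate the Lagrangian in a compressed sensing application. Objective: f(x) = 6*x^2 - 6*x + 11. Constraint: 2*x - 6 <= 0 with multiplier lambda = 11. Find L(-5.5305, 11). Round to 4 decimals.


Step 1: Evaluate f(x).
f(-5.5305) = 6*(-5.5305)^2 - 6*(-5.5305) + 11 = 227.7016
Step 2: Evaluate g(x).
g(-5.5305) = 2*-5.5305 - 6 = -17.061
Step 3: Compute Lagrangian.
L = 227.7016 + 11*-17.061 = 40.0306


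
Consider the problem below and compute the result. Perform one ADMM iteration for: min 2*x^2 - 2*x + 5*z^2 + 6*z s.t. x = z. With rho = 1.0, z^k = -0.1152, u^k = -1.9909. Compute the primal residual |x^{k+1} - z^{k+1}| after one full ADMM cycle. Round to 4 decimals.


ADMM iteration with rho = 1.0, z^k = -0.1152, u^k = -1.9909
Step 1: x-update.
Minimize 2*x^2 - 2*x + (1.0/2)*(x + 0.1152 - 1.9909)^2
FOC: (2*2 + 1.0)*x = 2 + 1.0*(-0.1152 + 1.9909)
x^{k+1} = 0.7751
Step 2: z-update.
Minimize 5*z^2 + 6*z + (1.0/2)*(0.7751 - z - 1.9909)^2
FOC: (2*5 + 1.0)*z = -6 + 1.0*(0.7751 - 1.9909)
z^{k+1} = -0.656
Step 3: u-update.
u^{k+1} = -1.9909 + 0.7751 + 0.656 = -0.5598
Step 4: Primal residual = |0.7751 + 0.656| = 1.4311


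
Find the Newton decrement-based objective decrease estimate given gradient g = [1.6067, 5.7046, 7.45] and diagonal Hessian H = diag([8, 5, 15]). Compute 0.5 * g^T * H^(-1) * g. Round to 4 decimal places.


Step 1: H is diagonal, so H^(-1) * g = [0.2008, 1.1409, 0.4967].
Step 2: g^T H^(-1) g = sum_i g_i^2 / H_ii
  = (1.6067)^2/8 + (5.7046)^2/5 + (7.45)^2/15
  = 0.3227 + 6.5085 + 3.7002 = 10.5313
Step 3: Objective decrease = 0.5 * g^T H^(-1) g = 5.2657


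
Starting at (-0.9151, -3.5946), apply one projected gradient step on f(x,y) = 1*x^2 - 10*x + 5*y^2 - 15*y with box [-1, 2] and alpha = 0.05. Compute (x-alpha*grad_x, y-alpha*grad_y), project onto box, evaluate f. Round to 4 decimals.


Step 1: Compute gradient at (-0.9151, -3.5946).
grad_x = 2*1*-0.9151 - 10 = -11.8302
grad_y = 2*5*-3.5946 - 15 = -50.946
Step 2: Gradient step.
x_raw = -0.9151 - 0.05*-11.8302 = -0.3236
y_raw = -3.5946 - 0.05*-50.946 = -1.0473
Step 3: Project onto [-1, 2].
x_proj = clip(-0.3236) = -0.3236
y_proj = clip(-1.0473) = -1.0
Step 4: Evaluate f.
f(-0.3236, -1.0) = 23.3406


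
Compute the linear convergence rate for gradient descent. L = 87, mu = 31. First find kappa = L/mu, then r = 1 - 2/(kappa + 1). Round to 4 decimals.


Step 1: Compute the condition number.
kappa = L/mu = 87/31 = 2.8065
Step 2: Compute the convergence rate.
r = 1 - 2/(kappa + 1) = 1 - 2*mu/(L + mu) = (L - mu)/(L + mu) = 56/118 = 0.4746


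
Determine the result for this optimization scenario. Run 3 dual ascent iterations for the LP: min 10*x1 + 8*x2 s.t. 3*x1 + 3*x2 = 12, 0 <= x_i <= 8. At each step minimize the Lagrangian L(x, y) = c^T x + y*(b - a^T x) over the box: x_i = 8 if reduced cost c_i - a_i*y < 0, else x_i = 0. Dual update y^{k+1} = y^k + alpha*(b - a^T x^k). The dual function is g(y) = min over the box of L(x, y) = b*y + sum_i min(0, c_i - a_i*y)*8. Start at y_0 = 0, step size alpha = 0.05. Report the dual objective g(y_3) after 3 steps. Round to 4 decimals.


Dual ascent for LP: min 10*x1 + 8*x2, 3*x1 + 3*x2 = 12, 0 <= x_i <= 8
Step 1: y^k = 0.0, reduced costs: (10.0, 8.0)
  x^k = (0.0, 0.0), subgradient = b - a^T x = 12.0
  y^{k+1} = 0.0 + 0.05*12.0 = 0.6
Step 2: y^k = 0.6, reduced costs: (8.2, 6.2)
  x^k = (0.0, 0.0), subgradient = b - a^T x = 12.0
  y^{k+1} = 0.6 + 0.05*12.0 = 1.2
Step 3: y^k = 1.2, reduced costs: (6.4, 4.4)
  x^k = (0.0, 0.0), subgradient = b - a^T x = 12.0
  y^{k+1} = 1.2 + 0.05*12.0 = 1.8
Dual objective at y_3 = 1.8: reduced costs (4.6, 2.6), box minimizer x = (0.0, 0.0)
g(y_3) = b*y + (c1 - a1*y)*x1 + (c2 - a2*y)*x2 = 12*1.8 + 4.6*0.0 + 2.6*0.0 = 21.6 + 0.0 + 0.0 = 21.6


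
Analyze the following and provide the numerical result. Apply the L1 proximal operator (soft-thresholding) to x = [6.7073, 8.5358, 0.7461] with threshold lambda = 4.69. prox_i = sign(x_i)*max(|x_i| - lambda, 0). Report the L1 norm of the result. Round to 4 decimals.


Soft-thresholding with lambda = 4.69:
prox(6.7073) = sign(6.7073)*max(|6.7073| - 4.69, 0) = 2.0173
prox(8.5358) = sign(8.5358)*max(|8.5358| - 4.69, 0) = 3.8458
prox(0.7461) = sign(0.7461)*max(|0.7461| - 4.69, 0) = 0.0
prox(x) = [2.0173, 3.8458, 0.0]
||prox(x)||_1 = 2.0173 + 3.8458 + 0.0 = 5.8631


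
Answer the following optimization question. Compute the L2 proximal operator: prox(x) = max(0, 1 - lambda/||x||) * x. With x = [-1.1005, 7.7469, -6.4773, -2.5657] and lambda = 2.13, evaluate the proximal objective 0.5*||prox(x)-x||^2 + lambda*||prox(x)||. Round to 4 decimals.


Step 1: Compute ||x||.
||x|| = 10.4768
Step 2: Compute scaling factor.
scale = max(0, 1 - 2.13/10.4768) = 0.7967
Step 3: prox(x) = [-0.8768, 6.1719, -5.1604, -2.0441]
||prox(x)|| = 8.3468
Step 4: Proximal objective.
0.5*||prox-x||^2 = 2.2685
lambda*||prox|| = 17.7787
Total = 20.0472


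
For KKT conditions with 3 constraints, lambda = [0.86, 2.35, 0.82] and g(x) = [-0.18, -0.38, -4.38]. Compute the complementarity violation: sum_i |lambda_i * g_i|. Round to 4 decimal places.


KKT complementary slackness check:
lambda_1 * g_1 = 0.86 * -0.18 = -0.1548
lambda_2 * g_2 = 2.35 * -0.38 = -0.893
lambda_3 * g_3 = 0.82 * -4.38 = -3.5916
Total violation = 0.1548 + 0.893 + 3.5916 = 4.6394


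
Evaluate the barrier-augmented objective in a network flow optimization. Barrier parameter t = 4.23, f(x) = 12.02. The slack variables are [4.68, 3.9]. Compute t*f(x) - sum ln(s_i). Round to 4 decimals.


Step 1: Compute log-barrier.
ln values: [1.5433, 1.361]
phi = -(1.5433 + 1.361) = -2.9043
Step 2: Compute augmented objective.
t*f(x) = 4.23*12.02 = 50.8446
Total = 50.8446 - 2.9043 = 47.9403


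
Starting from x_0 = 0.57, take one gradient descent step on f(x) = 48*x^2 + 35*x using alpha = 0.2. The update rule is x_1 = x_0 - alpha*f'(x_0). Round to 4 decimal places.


We compute the gradient at x_0 and apply the update.
f'(x) = 96*x + 35
f'(0.57) = 96*0.57 + 35 = 89.72
x_1 = 0.57 - 0.2*89.72 = -17.374


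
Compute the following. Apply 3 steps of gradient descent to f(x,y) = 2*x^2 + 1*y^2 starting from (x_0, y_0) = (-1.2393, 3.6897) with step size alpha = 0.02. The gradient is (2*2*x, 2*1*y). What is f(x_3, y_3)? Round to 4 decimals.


Gradient descent on f(x,y) = 2*x^2 + 1*y^2.
Starting point: (-1.2393, 3.6897), alpha = 0.02
Step 1: grad_x = 2*2*-1.2393 = -4.9572, grad_y = 2*1*3.6897 = 7.3794
  x_1 = -1.2393 - 0.02*-4.9572 = -1.1402
  y_1 = 3.6897 - 0.02*7.3794 = 3.5421
Step 2: grad_x = 2*2*-1.1402 = -4.5606, grad_y = 2*1*3.5421 = 7.0842
  x_2 = -1.1402 - 0.02*-4.5606 = -1.0489
  y_2 = 3.5421 - 0.02*7.0842 = 3.4004
Step 3: grad_x = 2*2*-1.0489 = -4.1958, grad_y = 2*1*3.4004 = 6.8009
  x_3 = -1.0489 - 0.02*-4.1958 = -0.965
  y_3 = 3.4004 - 0.02*6.8009 = 3.2644
f(-0.965, 3.2644) = 2*(-0.965)^2 + 1*3.2644^2 = 12.5189


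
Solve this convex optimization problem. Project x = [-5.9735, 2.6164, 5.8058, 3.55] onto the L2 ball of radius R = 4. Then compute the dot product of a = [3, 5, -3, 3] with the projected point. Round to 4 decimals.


Step 1: Compute ||x|| (intermediates to 6 decimals).
||x|| = sqrt((-5.9735)^2 + 2.6164^2 + 5.8058^2 + 3.55^2) = 9.425395
Step 2: Project.
Since ||x|| > R, scale = R/||x|| = 4/9.425395 = 0.424385, proj(x) = scale * x
proj(x) = [-2.535064, 1.110361, 2.463894, 1.506567]
Step 3: Dot product.
a^T * proj(x) = 3*(-2.535064) + 5*1.110361 - 3*2.463894 + 3*1.506567 = -4.9254


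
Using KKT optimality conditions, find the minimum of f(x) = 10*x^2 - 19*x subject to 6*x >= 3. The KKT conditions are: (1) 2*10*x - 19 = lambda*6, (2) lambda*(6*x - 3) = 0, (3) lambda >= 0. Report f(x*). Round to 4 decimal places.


Step 1: Try lambda = 0 (constraint inactive).
Stationarity: 2*10*x - 19 = 0
x* = 19/(2*10) = 0.95
Check constraint: 6*0.95 = 5.7 >= 3 -- satisfied.
Step 2: Compute optimal value.
f(x*) = 10*0.95^2 - 19*0.95 = -9.025


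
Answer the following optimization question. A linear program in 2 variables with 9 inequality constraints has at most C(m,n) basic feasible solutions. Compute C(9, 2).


Each vertex corresponds to some choice of n active constraints out of m, so the number of vertices is at most C(m, n) = m! / (n!(m-n)!).
m = 9, n = 2
Numerator: 9 * 8
Denominator: 2! = 2
C(9, 2) = 36


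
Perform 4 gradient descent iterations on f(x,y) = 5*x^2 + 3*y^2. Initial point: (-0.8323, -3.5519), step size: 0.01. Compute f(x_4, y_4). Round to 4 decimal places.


Gradient descent on f(x,y) = 5*x^2 + 3*y^2.
Starting point: (-0.8323, -3.5519), alpha = 0.01
Step 1: grad_x = 2*5*-0.8323 = -8.323, grad_y = 2*3*-3.5519 = -21.3114
  x_1 = -0.8323 - 0.01*-8.323 = -0.7491
  y_1 = -3.5519 - 0.01*-21.3114 = -3.3388
Step 2: grad_x = 2*5*-0.7491 = -7.4907, grad_y = 2*3*-3.3388 = -20.0327
  x_2 = -0.7491 - 0.01*-7.4907 = -0.6742
  y_2 = -3.3388 - 0.01*-20.0327 = -3.1385
Step 3: grad_x = 2*5*-0.6742 = -6.7416, grad_y = 2*3*-3.1385 = -18.8308
  x_3 = -0.6742 - 0.01*-6.7416 = -0.6067
  y_3 = -3.1385 - 0.01*-18.8308 = -2.9502
Step 4: grad_x = 2*5*-0.6067 = -6.0675, grad_y = 2*3*-2.9502 = -17.7009
  x_4 = -0.6067 - 0.01*-6.0675 = -0.5461
  y_4 = -2.9502 - 0.01*-17.7009 = -2.7731
f(-0.5461, -2.7731) = 5*(-0.5461)^2 + 3*(-2.7731)^2 = 24.5619


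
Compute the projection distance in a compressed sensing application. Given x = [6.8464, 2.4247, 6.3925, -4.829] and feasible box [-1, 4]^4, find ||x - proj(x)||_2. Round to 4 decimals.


Project each component onto [-1, 4].
clip(6.8464) = 4.0, clip(2.4247) = 2.4247, clip(6.3925) = 4.0, clip(-4.829) = -1.0
Projection = [4.0, 2.4247, 4.0, -1.0]
Squared diffs: [8.102, 0.0, 5.7241, 14.6612]
Distance = sqrt(28.4873) = 5.3373


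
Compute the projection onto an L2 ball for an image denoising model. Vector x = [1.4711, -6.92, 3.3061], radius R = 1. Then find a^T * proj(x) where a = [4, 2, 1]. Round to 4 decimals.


Step 1: Compute ||x|| (intermediates to 6 decimals).
||x|| = sqrt(1.4711^2 + (-6.92)^2 + 3.3061^2) = 7.809023
Step 2: Project.
Since ||x|| > R, scale = R/||x|| = 1/7.809023 = 0.128057, proj(x) = scale * x
proj(x) = [0.188385, -0.886154, 0.423369]
Step 3: Dot product.
a^T * proj(x) = 4*0.188385 + 2*(-0.886154) + 1*0.423369 = -0.5954


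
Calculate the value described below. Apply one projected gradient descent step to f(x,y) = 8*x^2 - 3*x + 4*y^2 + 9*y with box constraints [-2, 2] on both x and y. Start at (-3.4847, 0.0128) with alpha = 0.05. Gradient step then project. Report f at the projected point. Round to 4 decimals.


Step 1: Compute gradient at (-3.4847, 0.0128).
grad_x = 2*8*-3.4847 - 3 = -58.7552
grad_y = 2*4*0.0128 + 9 = 9.1024
Step 2: Gradient step.
x_raw = -3.4847 - 0.05*-58.7552 = -0.5469
y_raw = 0.0128 - 0.05*9.1024 = -0.4423
Step 3: Project onto [-2, 2].
x_proj = clip(-0.5469) = -0.5469
y_proj = clip(-0.4423) = -0.4423
Step 4: Evaluate f.
f(-0.5469, -0.4423) = 0.8357


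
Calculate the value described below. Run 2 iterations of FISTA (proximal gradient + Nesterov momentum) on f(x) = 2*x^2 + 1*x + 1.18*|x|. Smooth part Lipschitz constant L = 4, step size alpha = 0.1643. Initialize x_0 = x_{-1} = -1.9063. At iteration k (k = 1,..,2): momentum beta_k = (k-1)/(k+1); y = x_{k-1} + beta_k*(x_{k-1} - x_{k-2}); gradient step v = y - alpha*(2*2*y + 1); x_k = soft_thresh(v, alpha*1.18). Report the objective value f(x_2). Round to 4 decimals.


FISTA on f(x) = 2*x^2 + 1*x + 1.18*|x|
L = 4, alpha = 0.1643
Iteration 1: beta = 0.0, y = -1.9063 + 0.0*(-1.9063 + 1.9063) = -1.9063
  grad(y) = -6.6252, v = y - alpha*grad = -0.8178
  prox(v) = soft_thresh(-0.8178, 0.1939) = -0.6239
Iteration 2: beta = 0.3333, y = -0.6239 + 0.3333*(-0.6239 + 1.9063) = -0.1964
  grad(y) = 0.2142, v = y - alpha*grad = -0.2316
  prox(v) = soft_thresh(-0.2316, 0.1939) = -0.0378
f(x_2) = 2*(-0.0378)^2 + 1*(-0.0378) + 1.18*|-0.0378| = 0.0097


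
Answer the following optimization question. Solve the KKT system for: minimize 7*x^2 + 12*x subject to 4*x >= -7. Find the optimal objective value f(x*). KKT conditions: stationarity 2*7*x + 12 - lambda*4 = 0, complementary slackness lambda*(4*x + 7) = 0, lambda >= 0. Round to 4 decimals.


Step 1: Try lambda = 0 (constraint inactive).
Stationarity: 2*7*x + 12 = 0
x* = -12/(2*7) = -6/7 = -0.8571 (rounded; the exact value -6/7 is used below)
Check constraint: 4*-0.8571 = -3.4284 >= -7 -- satisfied.
Step 2: Compute optimal value.
f(x*) = 7*(-6/7)^2 + 12*(-6/7) = -5.1429


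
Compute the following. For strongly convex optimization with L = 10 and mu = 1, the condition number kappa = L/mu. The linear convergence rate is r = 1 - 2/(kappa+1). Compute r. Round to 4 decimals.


Step 1: Compute the condition number.
kappa = L/mu = 10/1 = 10.0
Step 2: Compute the convergence rate.
r = 1 - 2/(kappa + 1) = 1 - 2*mu/(L + mu) = (L - mu)/(L + mu) = 9/11 = 0.8182


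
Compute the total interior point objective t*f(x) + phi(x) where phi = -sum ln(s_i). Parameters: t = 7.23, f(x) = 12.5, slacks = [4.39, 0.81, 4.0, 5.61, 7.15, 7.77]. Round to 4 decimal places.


Step 1: Compute log-barrier.
ln values: [1.4793, -0.2107, 1.3863, 1.7246, 1.9671, 2.0503]
phi = -(1.4793 - 0.2107 + 1.3863 + 1.7246 + 1.9671 + 2.0503) = -8.3968
Step 2: Compute augmented objective.
t*f(x) = 7.23*12.5 = 90.375
Total = 90.375 - 8.3968 = 81.9782


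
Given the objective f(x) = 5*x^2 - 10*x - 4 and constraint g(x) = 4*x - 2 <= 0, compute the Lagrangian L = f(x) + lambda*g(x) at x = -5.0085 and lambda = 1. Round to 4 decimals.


Step 1: Evaluate f(x).
f(-5.0085) = 5*(-5.0085)^2 - 10*(-5.0085) - 4 = 171.5104
Step 2: Evaluate g(x).
g(-5.0085) = 4*-5.0085 - 2 = -22.034
Step 3: Compute Lagrangian.
L = 171.5104 + 1*-22.034 = 149.4764
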